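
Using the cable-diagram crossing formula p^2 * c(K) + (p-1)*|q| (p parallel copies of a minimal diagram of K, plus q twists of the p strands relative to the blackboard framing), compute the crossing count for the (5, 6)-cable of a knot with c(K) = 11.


Step 1: Each of the c(K) crossings of the companion diagram becomes p*p = p^2 crossings among the p parallel strands, and each of the |q| twists s_1 s_2 ... s_(p-1) adds (p-1) crossings.
  Crossings = p^2 * c(K) + (p-1)*|q|
Step 2: = 5^2 * 11 + (5-1)*6
Step 3: = 25*11 + 4*6
Step 4: = 275 + 24 = 299

299


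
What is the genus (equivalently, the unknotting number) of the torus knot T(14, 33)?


For a torus knot T(p,q), both the unknotting number and genus equal (p-1)(q-1)/2.
= (14-1)(33-1)/2
= 13*32/2
= 416/2 = 208

208


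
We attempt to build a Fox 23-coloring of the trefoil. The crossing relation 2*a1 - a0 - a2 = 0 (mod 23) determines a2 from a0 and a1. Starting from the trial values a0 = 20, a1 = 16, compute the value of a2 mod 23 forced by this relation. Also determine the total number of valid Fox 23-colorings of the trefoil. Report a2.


Step 1: Apply the given crossing relation 2*a1 - a0 - a2 = 0 (mod 23).
  a2 = 2*a1 - a0 mod 23
  a2 = 2*16 - 20 mod 23
  a2 = 32 - 20 mod 23
  a2 = 12 mod 23 = 12
Step 2: The trefoil has determinant 3.
  Number of Fox p-colorings (p prime) is p^2 if p = 3, else p.
  Since 23 does not divide 3, only trivial (constant) colorings exist.
  (So the trial a0 = 20, a1 = 16 with a0 != a1 does NOT extend to a valid coloring of the whole trefoil: the other two crossing relations require 3*(a1 - a0) = 0 (mod 23), which fails.)
  Total colorings = 23
Step 3: a2 = 12, total Fox 23-colorings = 23

12


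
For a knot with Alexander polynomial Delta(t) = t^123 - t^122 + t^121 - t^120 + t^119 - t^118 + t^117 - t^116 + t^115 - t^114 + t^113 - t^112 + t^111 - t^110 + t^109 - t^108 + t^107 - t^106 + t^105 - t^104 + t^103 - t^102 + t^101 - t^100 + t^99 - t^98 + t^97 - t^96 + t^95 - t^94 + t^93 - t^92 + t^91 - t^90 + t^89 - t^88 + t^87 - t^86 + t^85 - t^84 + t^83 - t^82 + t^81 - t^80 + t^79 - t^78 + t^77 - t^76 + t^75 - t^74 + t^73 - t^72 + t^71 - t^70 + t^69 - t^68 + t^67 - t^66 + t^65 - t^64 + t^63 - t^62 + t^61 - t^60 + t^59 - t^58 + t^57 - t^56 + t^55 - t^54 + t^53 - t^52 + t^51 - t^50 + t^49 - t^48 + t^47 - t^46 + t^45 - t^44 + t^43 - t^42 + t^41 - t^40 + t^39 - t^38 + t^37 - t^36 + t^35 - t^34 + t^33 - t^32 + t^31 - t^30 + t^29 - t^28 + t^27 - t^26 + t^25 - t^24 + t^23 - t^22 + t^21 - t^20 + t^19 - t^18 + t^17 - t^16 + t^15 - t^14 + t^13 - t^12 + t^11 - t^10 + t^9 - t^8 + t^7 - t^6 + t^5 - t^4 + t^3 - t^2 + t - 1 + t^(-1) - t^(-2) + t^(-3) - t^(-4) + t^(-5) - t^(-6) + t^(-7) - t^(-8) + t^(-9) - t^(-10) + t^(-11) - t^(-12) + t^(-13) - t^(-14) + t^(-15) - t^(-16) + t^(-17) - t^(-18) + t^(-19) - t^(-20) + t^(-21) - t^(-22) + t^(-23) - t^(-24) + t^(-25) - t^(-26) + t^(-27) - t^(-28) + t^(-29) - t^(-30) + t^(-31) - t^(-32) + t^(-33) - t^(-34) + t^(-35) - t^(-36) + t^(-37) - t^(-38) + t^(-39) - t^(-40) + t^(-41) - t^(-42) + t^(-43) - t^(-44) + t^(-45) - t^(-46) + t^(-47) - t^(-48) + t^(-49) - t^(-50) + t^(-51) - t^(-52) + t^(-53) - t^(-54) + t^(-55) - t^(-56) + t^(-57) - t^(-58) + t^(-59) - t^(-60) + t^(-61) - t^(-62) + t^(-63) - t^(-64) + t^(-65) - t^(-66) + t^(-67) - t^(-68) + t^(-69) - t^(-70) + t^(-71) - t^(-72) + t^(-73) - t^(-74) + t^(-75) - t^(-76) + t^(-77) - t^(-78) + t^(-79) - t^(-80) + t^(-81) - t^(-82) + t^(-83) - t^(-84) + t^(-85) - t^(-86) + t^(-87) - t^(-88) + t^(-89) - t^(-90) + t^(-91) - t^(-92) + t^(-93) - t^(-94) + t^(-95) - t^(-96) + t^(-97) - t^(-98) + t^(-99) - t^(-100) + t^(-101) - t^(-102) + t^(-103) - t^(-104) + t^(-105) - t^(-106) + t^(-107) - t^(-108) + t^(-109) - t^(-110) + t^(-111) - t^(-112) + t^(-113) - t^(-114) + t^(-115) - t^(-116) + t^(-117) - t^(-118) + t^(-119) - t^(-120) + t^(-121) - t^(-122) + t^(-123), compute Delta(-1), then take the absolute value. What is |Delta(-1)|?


Step 1: The polynomial has 247 terms with alternating signs, exponents from 123 down to -123.
Step 2: Substitute t = -1. The i-th term has coefficient (-1)^i and exponent (m-i),
  so its value is (-1)^i * (-1)^(m-i) = (-1)^m = -1 for every i.
Step 3: All 247 terms equal -1, so Delta(-1) = 247 * (-1) = -247
Step 4: |Delta(-1)| = 247

247


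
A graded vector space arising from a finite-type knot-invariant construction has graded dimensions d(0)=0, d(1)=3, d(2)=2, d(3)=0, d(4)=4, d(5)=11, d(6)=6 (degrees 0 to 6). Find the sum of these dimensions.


Total dimension = d(0) + d(1) + ... + d(6)
= 0 + 3 + 2 + 0 + 4 + 11 + 6
= 26

26


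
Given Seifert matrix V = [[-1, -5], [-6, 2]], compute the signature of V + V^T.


Step 1: V + V^T = [[-2, -11], [-11, 4]]
Step 2: trace = 2, det = -129
Step 3: Discriminant = 2^2 - 4*(-129) = 520
Step 4: Eigenvalues: 12.4018, -10.4018
Step 5: Signature = (# positive eigenvalues) - (# negative eigenvalues) = 0

0


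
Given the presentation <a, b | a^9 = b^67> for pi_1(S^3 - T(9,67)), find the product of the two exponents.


The relation is a^9 = b^67.
Product of exponents = 9 * 67
= 603

603


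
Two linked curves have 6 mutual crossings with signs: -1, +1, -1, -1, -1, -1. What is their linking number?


Step 1: Count positive crossings: 1
Step 2: Count negative crossings: 5
Step 3: Sum of signs = 1 - 5 = -4
Step 4: Linking number = sum/2 = -4/2 = -2

-2


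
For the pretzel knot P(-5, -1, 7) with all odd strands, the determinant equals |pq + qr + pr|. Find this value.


Step 1: Compute pq + qr + pr.
pq = (-5)*(-1) = 5
qr = (-1)*7 = -7
pr = (-5)*7 = -35
pq + qr + pr = 5 + (-7) + (-35) = -37
Step 2: Take absolute value.
det(P(-5,-1,7)) = |-37| = 37

37


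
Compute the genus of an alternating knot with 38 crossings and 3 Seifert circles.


For alternating knots, g = (c - s + 1)/2.
= (38 - 3 + 1)/2
= 36/2 = 18

18


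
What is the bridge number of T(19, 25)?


The bridge number of T(p,q) is min(p,q).
min(19, 25) = 19

19


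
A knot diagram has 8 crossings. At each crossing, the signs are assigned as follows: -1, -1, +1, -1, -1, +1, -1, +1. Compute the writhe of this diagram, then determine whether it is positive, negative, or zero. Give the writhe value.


Step 1: Count positive crossings (+1).
Positive crossings: 3
Step 2: Count negative crossings (-1).
Negative crossings: 5
Step 3: Writhe = (positive) - (negative)
w = 3 - 5 = -2
Step 4: |w| = 2, and w is negative

-2


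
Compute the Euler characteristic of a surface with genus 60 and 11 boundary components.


chi = 2 - 2g - b
= 2 - 2*60 - 11
= 2 - 120 - 11 = -129

-129


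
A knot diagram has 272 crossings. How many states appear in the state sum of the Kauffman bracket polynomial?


Each crossing contributes 2 choices (A-smoothing or B-smoothing).
Total states = 2^272 = 7588550360256754183279148073529370729071901715047420004889892225542594864082845696

7588550360256754183279148073529370729071901715047420004889892225542594864082845696


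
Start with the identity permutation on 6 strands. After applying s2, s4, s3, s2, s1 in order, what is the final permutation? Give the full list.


Starting with identity [1, 2, 3, 4, 5, 6].
Apply generators in sequence:
  After s2: [1, 3, 2, 4, 5, 6]
  After s4: [1, 3, 2, 5, 4, 6]
  After s3: [1, 3, 5, 2, 4, 6]
  After s2: [1, 5, 3, 2, 4, 6]
  After s1: [5, 1, 3, 2, 4, 6]
Final permutation: [5, 1, 3, 2, 4, 6]

[5, 1, 3, 2, 4, 6]


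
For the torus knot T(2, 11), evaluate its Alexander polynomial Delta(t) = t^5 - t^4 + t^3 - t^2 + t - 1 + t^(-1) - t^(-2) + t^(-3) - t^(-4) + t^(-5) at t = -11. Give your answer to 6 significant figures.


Substituting t = -11 into Delta(t) = t^5 - t^4 + t^3 - t^2 + t - 1 + t^(-1) - t^(-2) + t^(-3) - t^(-4) + t^(-5):
Term values: (-161051) + (-14641) + (-1331) + (-121) + (-11) + (-1) + (-0.0909091) + (-0.00826446) + (-0.000751315) + (-6.83013e-05) + (-6.20921e-06)
Sum = -177156.1
Rounded to 6 significant figures: -177156

-177156


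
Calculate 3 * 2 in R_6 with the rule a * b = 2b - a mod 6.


3 * 2 = 2*2 - 3 mod 6
= 4 - 3 mod 6
= 1 mod 6 = 1

1


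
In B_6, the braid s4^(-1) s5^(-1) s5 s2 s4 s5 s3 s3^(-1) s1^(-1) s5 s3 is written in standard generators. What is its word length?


The word length counts the number of generators (including inverses).
Listing each generator: s4^(-1), s5^(-1), s5, s2, s4, s5, s3, s3^(-1), s1^(-1), s5, s3
There are 11 generators in this braid word.

11


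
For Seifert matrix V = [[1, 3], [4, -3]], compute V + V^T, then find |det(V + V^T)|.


Step 1: Form V + V^T where V = [[1, 3], [4, -3]]
  V^T = [[1, 4], [3, -3]]
  V + V^T = [[2, 7], [7, -6]]
Step 2: det(V + V^T) = 2*(-6) - 7*7
  = -12 - 49 = -61
Step 3: Knot determinant = |det(V + V^T)| = |-61| = 61

61


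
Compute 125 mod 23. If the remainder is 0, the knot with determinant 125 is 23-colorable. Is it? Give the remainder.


Step 1: A knot is p-colorable if and only if p divides its determinant.
Step 2: Compute 125 mod 23.
125 = 5 * 23 + 10
Step 3: 125 mod 23 = 10
Step 4: The knot is 23-colorable: no

10


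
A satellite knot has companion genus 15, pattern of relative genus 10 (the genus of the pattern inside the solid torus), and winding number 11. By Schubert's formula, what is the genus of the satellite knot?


Schubert: g(satellite) = g_rel(pattern) + |winding| * g(companion),
where g_rel(pattern) is the genus of the pattern relative to the solid torus.
= 10 + 11 * 15
= 10 + 165 = 175

175


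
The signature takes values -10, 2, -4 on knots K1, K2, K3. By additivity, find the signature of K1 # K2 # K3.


The signature is additive under connected sum.
signature(K1 # K2 # K3) = (-10) + (2) + (-4)
= -12

-12


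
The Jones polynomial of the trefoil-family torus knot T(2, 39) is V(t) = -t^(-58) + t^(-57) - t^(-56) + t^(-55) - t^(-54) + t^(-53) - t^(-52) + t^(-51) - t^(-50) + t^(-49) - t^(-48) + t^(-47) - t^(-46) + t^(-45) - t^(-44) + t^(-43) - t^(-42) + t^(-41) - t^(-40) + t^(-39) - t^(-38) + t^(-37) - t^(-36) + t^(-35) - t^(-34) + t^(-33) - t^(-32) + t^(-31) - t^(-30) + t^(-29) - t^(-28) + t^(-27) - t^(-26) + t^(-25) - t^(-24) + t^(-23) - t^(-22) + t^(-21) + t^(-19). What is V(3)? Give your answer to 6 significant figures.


Substituting t = 3 into V(t) = -t^(-58) + t^(-57) - t^(-56) + t^(-55) - t^(-54) + t^(-53) - t^(-52) + t^(-51) - t^(-50) + t^(-49) - t^(-48) + t^(-47) - t^(-46) + t^(-45) - t^(-44) + t^(-43) - t^(-42) + t^(-41) - t^(-40) + t^(-39) - t^(-38) + t^(-37) - t^(-36) + t^(-35) - t^(-34) + t^(-33) - t^(-32) + t^(-31) - t^(-30) + t^(-29) - t^(-28) + t^(-27) - t^(-26) + t^(-25) - t^(-24) + t^(-23) - t^(-22) + t^(-21) + t^(-19):
  (-)t^(-58) = -2.12308e-28
  (+)t^(-57) = 6.36925e-28
  (-)t^(-56) = -1.91078e-27
  (+)t^(-55) = 5.73233e-27
  (-)t^(-54) = -1.7197e-26
  (+)t^(-53) = 5.15909e-26
  (-)t^(-52) = -1.54773e-25
  (+)t^(-51) = 4.64319e-25
  (-)t^(-50) = -1.39296e-24
  (+)t^(-49) = 4.17887e-24
  (-)t^(-48) = -1.25366e-23
  (+)t^(-47) = 3.76098e-23
  (-)t^(-46) = -1.12829e-22
  (+)t^(-45) = 3.38488e-22
  (-)t^(-44) = -1.01546e-21
  (+)t^(-43) = 3.04639e-21
  (-)t^(-42) = -9.13918e-21
  (+)t^(-41) = 2.74175e-20
  (-)t^(-40) = -8.22526e-20
  (+)t^(-39) = 2.46758e-19
  (-)t^(-38) = -7.40274e-19
  (+)t^(-37) = 2.22082e-18
  (-)t^(-36) = -6.66246e-18
  (+)t^(-35) = 1.99874e-17
  (-)t^(-34) = -5.99622e-17
  (+)t^(-33) = 1.79887e-16
  (-)t^(-32) = -5.3966e-16
  (+)t^(-31) = 1.61898e-15
  (-)t^(-30) = -4.85694e-15
  (+)t^(-29) = 1.45708e-14
  (-)t^(-28) = -4.37124e-14
  (+)t^(-27) = 1.31137e-13
  (-)t^(-26) = -3.93412e-13
  (+)t^(-25) = 1.18024e-12
  (-)t^(-24) = -3.54071e-12
  (+)t^(-23) = 1.06221e-11
  (-)t^(-22) = -3.18664e-11
  (+)t^(-21) = 9.55991e-11
  (+)t^(-19) = 8.60392e-10
Sum = (-2.12308e-28) + (6.36925e-28) + (-1.91078e-27) + (5.73233e-27) + (-1.7197e-26) + (5.15909e-26) + (-1.54773e-25) + (4.64319e-25) + (-1.39296e-24) + (4.17887e-24) + (-1.25366e-23) + (3.76098e-23) + (-1.12829e-22) + (3.38488e-22) + (-1.01546e-21) + (3.04639e-21) + (-9.13918e-21) + (2.74175e-20) + (-8.22526e-20) + (2.46758e-19) + (-7.40274e-19) + (2.22082e-18) + (-6.66246e-18) + (1.99874e-17) + (-5.99622e-17) + (1.79887e-16) + (-5.3966e-16) + (1.61898e-15) + (-4.85694e-15) + (1.45708e-14) + (-4.37124e-14) + (1.31137e-13) + (-3.93412e-13) + (1.18024e-12) + (-3.54071e-12) + (1.06221e-11) + (-3.18664e-11) + (9.55991e-11) + (8.60392e-10)
= 9.32090897e-10
Rounded to 6 significant figures: 9.32091e-10

9.32091e-10


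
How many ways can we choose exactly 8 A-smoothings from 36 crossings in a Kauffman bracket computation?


We choose which 8 of 36 crossings get A-smoothings.
C(36, 8) = 36! / (8! * 28!)
= 30260340

30260340


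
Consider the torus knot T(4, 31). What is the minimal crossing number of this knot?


For a torus knot T(p, q) with gcd(p,q)=1,
the crossing number is min(p*(q-1), q*(p-1)).
p*(q-1) = 4*30 = 120
q*(p-1) = 31*3 = 93
min(120, 93) = 93

93


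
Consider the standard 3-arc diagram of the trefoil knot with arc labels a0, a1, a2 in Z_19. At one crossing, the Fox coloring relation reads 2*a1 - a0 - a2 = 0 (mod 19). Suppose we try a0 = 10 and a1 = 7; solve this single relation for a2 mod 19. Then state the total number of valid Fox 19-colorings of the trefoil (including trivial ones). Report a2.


Step 1: Apply the given crossing relation 2*a1 - a0 - a2 = 0 (mod 19).
  a2 = 2*a1 - a0 mod 19
  a2 = 2*7 - 10 mod 19
  a2 = 14 - 10 mod 19
  a2 = 4 mod 19 = 4
Step 2: The trefoil has determinant 3.
  Number of Fox p-colorings (p prime) is p^2 if p = 3, else p.
  Since 19 does not divide 3, only trivial (constant) colorings exist.
  (So the trial a0 = 10, a1 = 7 with a0 != a1 does NOT extend to a valid coloring of the whole trefoil: the other two crossing relations require 3*(a1 - a0) = 0 (mod 19), which fails.)
  Total colorings = 19
Step 3: a2 = 4, total Fox 19-colorings = 19

4


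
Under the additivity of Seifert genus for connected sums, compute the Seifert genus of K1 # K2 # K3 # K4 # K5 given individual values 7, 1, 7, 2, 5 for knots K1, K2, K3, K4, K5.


The Seifert genus is additive under connected sum.
Seifert genus(K1 # K2 # K3 # K4 # K5) = (7) + (1) + (7) + (2) + (5)
= 22

22


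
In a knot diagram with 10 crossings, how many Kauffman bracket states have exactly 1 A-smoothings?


We choose which 1 of 10 crossings get A-smoothings.
C(10, 1) = 10! / (1! * 9!)
= 10

10


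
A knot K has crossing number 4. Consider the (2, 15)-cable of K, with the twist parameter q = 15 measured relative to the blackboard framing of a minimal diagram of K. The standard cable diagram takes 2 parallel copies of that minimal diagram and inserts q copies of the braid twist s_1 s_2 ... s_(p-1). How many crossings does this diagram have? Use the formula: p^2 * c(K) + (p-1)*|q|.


Step 1: Each of the c(K) crossings of the companion diagram becomes p*p = p^2 crossings among the p parallel strands, and each of the |q| twists s_1 s_2 ... s_(p-1) adds (p-1) crossings.
  Crossings = p^2 * c(K) + (p-1)*|q|
Step 2: = 2^2 * 4 + (2-1)*15
Step 3: = 4*4 + 1*15
Step 4: = 16 + 15 = 31

31


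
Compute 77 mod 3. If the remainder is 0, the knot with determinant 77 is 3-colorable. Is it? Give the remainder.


Step 1: A knot is p-colorable if and only if p divides its determinant.
Step 2: Compute 77 mod 3.
77 = 25 * 3 + 2
Step 3: 77 mod 3 = 2
Step 4: The knot is 3-colorable: no

2


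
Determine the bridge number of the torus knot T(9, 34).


The bridge number of T(p,q) is min(p,q).
min(9, 34) = 9

9


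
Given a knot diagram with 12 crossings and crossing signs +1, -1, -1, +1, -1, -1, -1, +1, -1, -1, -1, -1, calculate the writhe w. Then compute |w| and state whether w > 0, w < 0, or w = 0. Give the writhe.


Step 1: Count positive crossings (+1).
Positive crossings: 3
Step 2: Count negative crossings (-1).
Negative crossings: 9
Step 3: Writhe = (positive) - (negative)
w = 3 - 9 = -6
Step 4: |w| = 6, and w is negative

-6


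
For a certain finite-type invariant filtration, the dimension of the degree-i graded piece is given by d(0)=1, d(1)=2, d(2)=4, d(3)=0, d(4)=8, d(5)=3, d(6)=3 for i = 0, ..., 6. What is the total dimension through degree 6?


Total dimension = d(0) + d(1) + ... + d(6)
= 1 + 2 + 4 + 0 + 8 + 3 + 3
= 21

21


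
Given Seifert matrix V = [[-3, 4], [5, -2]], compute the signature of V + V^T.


Step 1: V + V^T = [[-6, 9], [9, -4]]
Step 2: trace = -10, det = -57
Step 3: Discriminant = (-10)^2 - 4*(-57) = 328
Step 4: Eigenvalues: 4.05539, -14.0554
Step 5: Signature = (# positive eigenvalues) - (# negative eigenvalues) = 0

0


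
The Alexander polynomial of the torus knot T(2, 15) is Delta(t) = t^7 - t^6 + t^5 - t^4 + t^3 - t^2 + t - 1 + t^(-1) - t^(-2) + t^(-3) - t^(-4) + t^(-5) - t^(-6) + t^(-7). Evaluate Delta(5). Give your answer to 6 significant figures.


Substituting t = 5 into Delta(t) = t^7 - t^6 + t^5 - t^4 + t^3 - t^2 + t - 1 + t^(-1) - t^(-2) + t^(-3) - t^(-4) + t^(-5) - t^(-6) + t^(-7):
Term values: (78125) + (-15625) + (3125) + (-625) + (125) + (-25) + (5) + (-1) + (0.2) + (-0.04) + (0.008) + (-0.0016) + (0.00032) + (-6.4e-05) + (1.28e-05)
Sum = 65104.16667
Rounded to 6 significant figures: 65104.2

65104.2


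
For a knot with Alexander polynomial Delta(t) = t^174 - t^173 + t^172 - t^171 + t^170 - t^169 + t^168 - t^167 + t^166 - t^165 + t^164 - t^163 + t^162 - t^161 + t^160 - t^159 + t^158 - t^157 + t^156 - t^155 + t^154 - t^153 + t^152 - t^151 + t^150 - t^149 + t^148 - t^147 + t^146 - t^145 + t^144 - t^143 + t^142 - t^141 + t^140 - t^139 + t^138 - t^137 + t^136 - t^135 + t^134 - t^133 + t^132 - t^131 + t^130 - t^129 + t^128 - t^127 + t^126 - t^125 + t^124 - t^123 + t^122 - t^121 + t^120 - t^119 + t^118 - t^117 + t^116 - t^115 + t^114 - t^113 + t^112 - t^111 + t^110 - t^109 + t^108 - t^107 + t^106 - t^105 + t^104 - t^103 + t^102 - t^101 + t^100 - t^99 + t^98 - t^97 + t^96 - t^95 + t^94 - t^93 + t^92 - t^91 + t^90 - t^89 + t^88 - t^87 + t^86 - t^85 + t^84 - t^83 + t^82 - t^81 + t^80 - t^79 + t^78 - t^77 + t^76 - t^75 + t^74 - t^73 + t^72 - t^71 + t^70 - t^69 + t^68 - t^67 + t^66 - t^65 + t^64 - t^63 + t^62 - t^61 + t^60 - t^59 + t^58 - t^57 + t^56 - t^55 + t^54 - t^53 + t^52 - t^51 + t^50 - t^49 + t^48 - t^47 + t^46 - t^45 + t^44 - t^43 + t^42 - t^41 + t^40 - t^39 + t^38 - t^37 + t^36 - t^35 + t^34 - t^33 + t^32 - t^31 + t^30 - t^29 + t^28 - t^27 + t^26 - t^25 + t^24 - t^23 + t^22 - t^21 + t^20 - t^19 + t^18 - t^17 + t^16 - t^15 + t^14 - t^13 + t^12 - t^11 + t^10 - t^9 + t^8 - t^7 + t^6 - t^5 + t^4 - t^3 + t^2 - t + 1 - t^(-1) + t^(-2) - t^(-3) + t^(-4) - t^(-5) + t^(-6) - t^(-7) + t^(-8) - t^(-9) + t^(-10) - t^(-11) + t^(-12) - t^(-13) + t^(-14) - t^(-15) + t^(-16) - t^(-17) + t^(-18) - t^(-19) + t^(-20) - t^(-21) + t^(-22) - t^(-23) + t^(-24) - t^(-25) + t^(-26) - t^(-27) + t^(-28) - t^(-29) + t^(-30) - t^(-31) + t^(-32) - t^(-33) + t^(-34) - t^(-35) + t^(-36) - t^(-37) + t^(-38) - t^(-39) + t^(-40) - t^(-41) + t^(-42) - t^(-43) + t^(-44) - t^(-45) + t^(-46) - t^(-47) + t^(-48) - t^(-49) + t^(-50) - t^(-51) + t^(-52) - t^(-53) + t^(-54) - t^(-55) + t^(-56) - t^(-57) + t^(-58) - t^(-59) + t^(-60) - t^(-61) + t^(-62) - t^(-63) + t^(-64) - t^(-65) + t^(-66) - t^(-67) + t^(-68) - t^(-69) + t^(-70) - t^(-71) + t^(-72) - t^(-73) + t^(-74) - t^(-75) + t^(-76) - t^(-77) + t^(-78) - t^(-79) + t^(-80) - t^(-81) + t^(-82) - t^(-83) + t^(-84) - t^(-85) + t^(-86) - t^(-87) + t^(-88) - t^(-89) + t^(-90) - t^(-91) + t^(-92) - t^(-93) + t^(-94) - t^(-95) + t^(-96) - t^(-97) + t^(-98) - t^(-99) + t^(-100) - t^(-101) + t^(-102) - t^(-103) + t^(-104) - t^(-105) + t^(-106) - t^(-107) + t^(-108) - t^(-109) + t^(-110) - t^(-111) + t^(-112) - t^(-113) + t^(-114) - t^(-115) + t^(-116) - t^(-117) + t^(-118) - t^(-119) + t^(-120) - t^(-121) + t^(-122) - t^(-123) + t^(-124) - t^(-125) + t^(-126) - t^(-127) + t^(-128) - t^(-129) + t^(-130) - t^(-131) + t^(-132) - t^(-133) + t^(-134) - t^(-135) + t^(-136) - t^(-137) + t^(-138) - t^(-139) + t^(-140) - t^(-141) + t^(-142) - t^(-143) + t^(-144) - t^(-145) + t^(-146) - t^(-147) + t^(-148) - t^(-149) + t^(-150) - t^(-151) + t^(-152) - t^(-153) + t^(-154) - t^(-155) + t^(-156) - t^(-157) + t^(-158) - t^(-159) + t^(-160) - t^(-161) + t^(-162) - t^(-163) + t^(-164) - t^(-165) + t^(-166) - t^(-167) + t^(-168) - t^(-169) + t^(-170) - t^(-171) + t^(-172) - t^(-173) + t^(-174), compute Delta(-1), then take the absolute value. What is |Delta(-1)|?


Step 1: The polynomial has 349 terms with alternating signs, exponents from 174 down to -174.
Step 2: Substitute t = -1. The i-th term has coefficient (-1)^i and exponent (m-i),
  so its value is (-1)^i * (-1)^(m-i) = (-1)^m = 1 for every i.
Step 3: All 349 terms equal 1, so Delta(-1) = 349 * (1) = 349
Step 4: |Delta(-1)| = 349

349


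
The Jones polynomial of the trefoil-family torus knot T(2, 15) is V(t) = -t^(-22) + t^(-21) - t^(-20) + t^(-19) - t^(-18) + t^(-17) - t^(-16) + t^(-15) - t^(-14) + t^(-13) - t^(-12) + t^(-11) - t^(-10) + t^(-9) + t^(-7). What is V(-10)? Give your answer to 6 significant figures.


Substituting t = -10 into V(t) = -t^(-22) + t^(-21) - t^(-20) + t^(-19) - t^(-18) + t^(-17) - t^(-16) + t^(-15) - t^(-14) + t^(-13) - t^(-12) + t^(-11) - t^(-10) + t^(-9) + t^(-7):
  (-)t^(-22) = -1e-22
  (+)t^(-21) = -1e-21
  (-)t^(-20) = -1e-20
  (+)t^(-19) = -1e-19
  (-)t^(-18) = -1e-18
  (+)t^(-17) = -1e-17
  (-)t^(-16) = -1e-16
  (+)t^(-15) = -1e-15
  (-)t^(-14) = -1e-14
  (+)t^(-13) = -1e-13
  (-)t^(-12) = -1e-12
  (+)t^(-11) = -1e-11
  (-)t^(-10) = -1e-10
  (+)t^(-9) = -1e-09
  (+)t^(-7) = -1e-07
Sum = (-1e-22) + (-1e-21) + (-1e-20) + (-1e-19) + (-1e-18) + (-1e-17) + (-1e-16) + (-1e-15) + (-1e-14) + (-1e-13) + (-1e-12) + (-1e-11) + (-1e-10) + (-1e-09) + (-1e-07)
= -1.011111111e-07
Rounded to 6 significant figures: -1.01111e-07

-1.01111e-07


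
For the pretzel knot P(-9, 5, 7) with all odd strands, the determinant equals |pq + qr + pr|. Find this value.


Step 1: Compute pq + qr + pr.
pq = (-9)*5 = -45
qr = 5*7 = 35
pr = (-9)*7 = -63
pq + qr + pr = -45 + 35 + (-63) = -73
Step 2: Take absolute value.
det(P(-9,5,7)) = |-73| = 73

73


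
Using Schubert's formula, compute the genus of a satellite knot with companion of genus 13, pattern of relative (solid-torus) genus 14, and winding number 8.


Schubert: g(satellite) = g_rel(pattern) + |winding| * g(companion),
where g_rel(pattern) is the genus of the pattern relative to the solid torus.
= 14 + 8 * 13
= 14 + 104 = 118

118


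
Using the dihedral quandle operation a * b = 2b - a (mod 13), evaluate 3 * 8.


3 * 8 = 2*8 - 3 mod 13
= 16 - 3 mod 13
= 13 mod 13 = 0

0


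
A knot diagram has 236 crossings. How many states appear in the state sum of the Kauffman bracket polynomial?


Each crossing contributes 2 choices (A-smoothing or B-smoothing).
Total states = 2^236 = 110427941548649020598956093796432407239217743554726184882600387580788736

110427941548649020598956093796432407239217743554726184882600387580788736


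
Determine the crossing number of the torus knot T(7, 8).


For a torus knot T(p, q) with gcd(p,q)=1,
the crossing number is min(p*(q-1), q*(p-1)).
p*(q-1) = 7*7 = 49
q*(p-1) = 8*6 = 48
min(49, 48) = 48

48


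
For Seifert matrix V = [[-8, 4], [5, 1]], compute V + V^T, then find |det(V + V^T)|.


Step 1: Form V + V^T where V = [[-8, 4], [5, 1]]
  V^T = [[-8, 5], [4, 1]]
  V + V^T = [[-16, 9], [9, 2]]
Step 2: det(V + V^T) = (-16)*2 - 9*9
  = -32 - 81 = -113
Step 3: Knot determinant = |det(V + V^T)| = |-113| = 113

113


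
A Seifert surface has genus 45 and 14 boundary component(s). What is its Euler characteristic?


chi = 2 - 2g - b
= 2 - 2*45 - 14
= 2 - 90 - 14 = -102

-102


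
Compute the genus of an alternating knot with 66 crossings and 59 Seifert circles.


For alternating knots, g = (c - s + 1)/2.
= (66 - 59 + 1)/2
= 8/2 = 4

4


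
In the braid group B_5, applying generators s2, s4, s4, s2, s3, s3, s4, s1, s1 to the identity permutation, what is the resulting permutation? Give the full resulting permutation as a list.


Starting with identity [1, 2, 3, 4, 5].
Apply generators in sequence:
  After s2: [1, 3, 2, 4, 5]
  After s4: [1, 3, 2, 5, 4]
  After s4: [1, 3, 2, 4, 5]
  After s2: [1, 2, 3, 4, 5]
  After s3: [1, 2, 4, 3, 5]
  After s3: [1, 2, 3, 4, 5]
  After s4: [1, 2, 3, 5, 4]
  After s1: [2, 1, 3, 5, 4]
  After s1: [1, 2, 3, 5, 4]
Final permutation: [1, 2, 3, 5, 4]

[1, 2, 3, 5, 4]


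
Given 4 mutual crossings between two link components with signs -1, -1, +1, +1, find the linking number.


Step 1: Count positive crossings: 2
Step 2: Count negative crossings: 2
Step 3: Sum of signs = 2 - 2 = 0
Step 4: Linking number = sum/2 = 0/2 = 0

0


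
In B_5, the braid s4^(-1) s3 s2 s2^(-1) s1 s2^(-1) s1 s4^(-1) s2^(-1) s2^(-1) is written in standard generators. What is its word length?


The word length counts the number of generators (including inverses).
Listing each generator: s4^(-1), s3, s2, s2^(-1), s1, s2^(-1), s1, s4^(-1), s2^(-1), s2^(-1)
There are 10 generators in this braid word.

10


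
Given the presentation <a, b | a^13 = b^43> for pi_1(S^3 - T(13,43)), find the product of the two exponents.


The relation is a^13 = b^43.
Product of exponents = 13 * 43
= 559

559


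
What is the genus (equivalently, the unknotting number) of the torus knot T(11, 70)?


For a torus knot T(p,q), both the unknotting number and genus equal (p-1)(q-1)/2.
= (11-1)(70-1)/2
= 10*69/2
= 690/2 = 345

345


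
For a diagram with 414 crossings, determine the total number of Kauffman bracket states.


Each crossing contributes 2 choices (A-smoothing or B-smoothing).
Total states = 2^414 = 42307582002575910332922579714097346549017899709713998034217522897561970639123926132812109468141778230245837569601494931472384

42307582002575910332922579714097346549017899709713998034217522897561970639123926132812109468141778230245837569601494931472384


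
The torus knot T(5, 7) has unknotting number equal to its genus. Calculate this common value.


For a torus knot T(p,q), both the unknotting number and genus equal (p-1)(q-1)/2.
= (5-1)(7-1)/2
= 4*6/2
= 24/2 = 12

12


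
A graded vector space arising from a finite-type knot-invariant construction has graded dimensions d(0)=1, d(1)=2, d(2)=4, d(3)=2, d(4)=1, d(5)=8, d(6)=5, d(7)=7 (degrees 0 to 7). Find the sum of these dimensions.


Total dimension = d(0) + d(1) + ... + d(7)
= 1 + 2 + 4 + 2 + 1 + 8 + 5 + 7
= 30

30


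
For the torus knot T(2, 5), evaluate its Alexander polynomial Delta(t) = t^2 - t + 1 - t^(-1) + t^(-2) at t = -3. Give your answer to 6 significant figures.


Substituting t = -3 into Delta(t) = t^2 - t + 1 - t^(-1) + t^(-2):
Term values: (9) + (3) + (1) + (0.333333) + (0.111111)
Sum = 13.44444444
Rounded to 6 significant figures: 13.4444

13.4444


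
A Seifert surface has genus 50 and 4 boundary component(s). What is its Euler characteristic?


chi = 2 - 2g - b
= 2 - 2*50 - 4
= 2 - 100 - 4 = -102

-102


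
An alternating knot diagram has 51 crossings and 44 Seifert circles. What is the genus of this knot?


For alternating knots, g = (c - s + 1)/2.
= (51 - 44 + 1)/2
= 8/2 = 4

4


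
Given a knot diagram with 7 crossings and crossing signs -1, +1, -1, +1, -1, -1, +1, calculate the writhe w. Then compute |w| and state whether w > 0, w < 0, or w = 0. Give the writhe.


Step 1: Count positive crossings (+1).
Positive crossings: 3
Step 2: Count negative crossings (-1).
Negative crossings: 4
Step 3: Writhe = (positive) - (negative)
w = 3 - 4 = -1
Step 4: |w| = 1, and w is negative

-1


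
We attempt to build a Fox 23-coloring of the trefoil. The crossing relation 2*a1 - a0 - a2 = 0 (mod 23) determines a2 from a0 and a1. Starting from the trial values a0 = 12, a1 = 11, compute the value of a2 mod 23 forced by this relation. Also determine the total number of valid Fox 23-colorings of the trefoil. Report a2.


Step 1: Apply the given crossing relation 2*a1 - a0 - a2 = 0 (mod 23).
  a2 = 2*a1 - a0 mod 23
  a2 = 2*11 - 12 mod 23
  a2 = 22 - 12 mod 23
  a2 = 10 mod 23 = 10
Step 2: The trefoil has determinant 3.
  Number of Fox p-colorings (p prime) is p^2 if p = 3, else p.
  Since 23 does not divide 3, only trivial (constant) colorings exist.
  (So the trial a0 = 12, a1 = 11 with a0 != a1 does NOT extend to a valid coloring of the whole trefoil: the other two crossing relations require 3*(a1 - a0) = 0 (mod 23), which fails.)
  Total colorings = 23
Step 3: a2 = 10, total Fox 23-colorings = 23

10


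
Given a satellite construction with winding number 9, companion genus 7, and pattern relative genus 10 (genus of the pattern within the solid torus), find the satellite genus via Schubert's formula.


Schubert: g(satellite) = g_rel(pattern) + |winding| * g(companion),
where g_rel(pattern) is the genus of the pattern relative to the solid torus.
= 10 + 9 * 7
= 10 + 63 = 73

73


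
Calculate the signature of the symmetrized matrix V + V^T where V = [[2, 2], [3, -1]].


Step 1: V + V^T = [[4, 5], [5, -2]]
Step 2: trace = 2, det = -33
Step 3: Discriminant = 2^2 - 4*(-33) = 136
Step 4: Eigenvalues: 6.83095, -4.83095
Step 5: Signature = (# positive eigenvalues) - (# negative eigenvalues) = 0

0


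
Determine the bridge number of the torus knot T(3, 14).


The bridge number of T(p,q) is min(p,q).
min(3, 14) = 3

3


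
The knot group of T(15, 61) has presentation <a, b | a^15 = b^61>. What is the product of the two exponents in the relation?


The relation is a^15 = b^61.
Product of exponents = 15 * 61
= 915

915


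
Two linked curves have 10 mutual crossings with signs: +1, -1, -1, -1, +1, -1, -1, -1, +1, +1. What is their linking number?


Step 1: Count positive crossings: 4
Step 2: Count negative crossings: 6
Step 3: Sum of signs = 4 - 6 = -2
Step 4: Linking number = sum/2 = -2/2 = -1

-1


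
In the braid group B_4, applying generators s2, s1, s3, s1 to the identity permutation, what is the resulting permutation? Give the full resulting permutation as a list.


Starting with identity [1, 2, 3, 4].
Apply generators in sequence:
  After s2: [1, 3, 2, 4]
  After s1: [3, 1, 2, 4]
  After s3: [3, 1, 4, 2]
  After s1: [1, 3, 4, 2]
Final permutation: [1, 3, 4, 2]

[1, 3, 4, 2]


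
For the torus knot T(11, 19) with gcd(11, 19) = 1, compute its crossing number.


For a torus knot T(p, q) with gcd(p,q)=1,
the crossing number is min(p*(q-1), q*(p-1)).
p*(q-1) = 11*18 = 198
q*(p-1) = 19*10 = 190
min(198, 190) = 190

190


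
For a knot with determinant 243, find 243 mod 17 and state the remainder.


Step 1: A knot is p-colorable if and only if p divides its determinant.
Step 2: Compute 243 mod 17.
243 = 14 * 17 + 5
Step 3: 243 mod 17 = 5
Step 4: The knot is 17-colorable: no

5


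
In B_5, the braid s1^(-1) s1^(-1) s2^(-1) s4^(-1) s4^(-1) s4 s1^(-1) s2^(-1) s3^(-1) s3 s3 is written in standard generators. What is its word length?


The word length counts the number of generators (including inverses).
Listing each generator: s1^(-1), s1^(-1), s2^(-1), s4^(-1), s4^(-1), s4, s1^(-1), s2^(-1), s3^(-1), s3, s3
There are 11 generators in this braid word.

11


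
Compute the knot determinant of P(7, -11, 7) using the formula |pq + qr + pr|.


Step 1: Compute pq + qr + pr.
pq = 7*(-11) = -77
qr = (-11)*7 = -77
pr = 7*7 = 49
pq + qr + pr = -77 + (-77) + 49 = -105
Step 2: Take absolute value.
det(P(7,-11,7)) = |-105| = 105

105


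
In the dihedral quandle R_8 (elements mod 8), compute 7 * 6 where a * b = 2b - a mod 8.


7 * 6 = 2*6 - 7 mod 8
= 12 - 7 mod 8
= 5 mod 8 = 5

5


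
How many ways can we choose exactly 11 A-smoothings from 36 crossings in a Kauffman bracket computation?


We choose which 11 of 36 crossings get A-smoothings.
C(36, 11) = 36! / (11! * 25!)
= 600805296

600805296


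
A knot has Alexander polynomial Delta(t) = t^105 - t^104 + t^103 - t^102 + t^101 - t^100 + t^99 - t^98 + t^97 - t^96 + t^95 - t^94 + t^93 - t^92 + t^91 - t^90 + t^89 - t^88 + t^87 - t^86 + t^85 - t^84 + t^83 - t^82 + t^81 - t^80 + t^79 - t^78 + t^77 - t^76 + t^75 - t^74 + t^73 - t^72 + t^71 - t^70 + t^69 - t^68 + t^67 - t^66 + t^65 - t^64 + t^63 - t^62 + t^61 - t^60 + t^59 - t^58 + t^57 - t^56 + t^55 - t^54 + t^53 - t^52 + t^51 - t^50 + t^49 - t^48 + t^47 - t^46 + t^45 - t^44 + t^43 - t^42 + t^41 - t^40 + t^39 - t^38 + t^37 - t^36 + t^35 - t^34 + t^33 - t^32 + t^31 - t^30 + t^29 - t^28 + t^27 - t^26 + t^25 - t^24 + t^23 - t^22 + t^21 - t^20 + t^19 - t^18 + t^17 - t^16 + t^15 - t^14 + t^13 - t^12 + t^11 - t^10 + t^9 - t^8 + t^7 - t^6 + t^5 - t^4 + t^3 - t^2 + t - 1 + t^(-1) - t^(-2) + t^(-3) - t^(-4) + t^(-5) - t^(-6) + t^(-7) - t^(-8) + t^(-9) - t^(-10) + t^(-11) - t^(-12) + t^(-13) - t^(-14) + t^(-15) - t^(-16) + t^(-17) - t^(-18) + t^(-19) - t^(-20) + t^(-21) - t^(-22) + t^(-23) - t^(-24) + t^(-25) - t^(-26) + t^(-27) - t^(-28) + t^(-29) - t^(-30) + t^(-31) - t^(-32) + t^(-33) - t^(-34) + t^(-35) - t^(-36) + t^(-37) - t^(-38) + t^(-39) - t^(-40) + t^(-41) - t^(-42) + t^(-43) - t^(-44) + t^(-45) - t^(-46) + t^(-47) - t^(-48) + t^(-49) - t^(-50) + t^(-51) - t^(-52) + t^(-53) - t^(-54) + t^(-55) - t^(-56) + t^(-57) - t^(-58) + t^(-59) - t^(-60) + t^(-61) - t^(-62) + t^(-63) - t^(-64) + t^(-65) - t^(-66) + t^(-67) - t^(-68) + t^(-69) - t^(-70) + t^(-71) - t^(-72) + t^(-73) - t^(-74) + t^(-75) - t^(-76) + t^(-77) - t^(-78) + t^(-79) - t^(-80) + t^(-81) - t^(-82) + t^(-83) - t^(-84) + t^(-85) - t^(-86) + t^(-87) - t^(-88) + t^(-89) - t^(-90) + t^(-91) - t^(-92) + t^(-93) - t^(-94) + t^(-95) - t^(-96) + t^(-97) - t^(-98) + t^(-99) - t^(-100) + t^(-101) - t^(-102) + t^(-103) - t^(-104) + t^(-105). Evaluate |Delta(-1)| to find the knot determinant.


Step 1: The polynomial has 211 terms with alternating signs, exponents from 105 down to -105.
Step 2: Substitute t = -1. The i-th term has coefficient (-1)^i and exponent (m-i),
  so its value is (-1)^i * (-1)^(m-i) = (-1)^m = -1 for every i.
Step 3: All 211 terms equal -1, so Delta(-1) = 211 * (-1) = -211
Step 4: |Delta(-1)| = 211

211


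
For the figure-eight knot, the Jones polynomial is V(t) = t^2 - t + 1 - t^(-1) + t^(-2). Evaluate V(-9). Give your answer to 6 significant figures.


Substituting t = -9 into V(t) = t^2 - t + 1 - t^(-1) + t^(-2):
  (+)t^(2) = 81
  (-)t^(1) = 9
  (+)t^(0) = 1
  (-)t^(-1) = 0.111111
  (+)t^(-2) = 0.0123457
Sum = (81) + (9) + (1) + (0.111111) + (0.0123457)
= 91.12345679
Rounded to 6 significant figures: 91.1235

91.1235


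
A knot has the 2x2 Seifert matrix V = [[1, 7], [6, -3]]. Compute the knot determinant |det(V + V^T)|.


Step 1: Form V + V^T where V = [[1, 7], [6, -3]]
  V^T = [[1, 6], [7, -3]]
  V + V^T = [[2, 13], [13, -6]]
Step 2: det(V + V^T) = 2*(-6) - 13*13
  = -12 - 169 = -181
Step 3: Knot determinant = |det(V + V^T)| = |-181| = 181

181


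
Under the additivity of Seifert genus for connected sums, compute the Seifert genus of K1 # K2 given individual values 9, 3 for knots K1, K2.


The Seifert genus is additive under connected sum.
Seifert genus(K1 # K2) = (9) + (3)
= 12

12


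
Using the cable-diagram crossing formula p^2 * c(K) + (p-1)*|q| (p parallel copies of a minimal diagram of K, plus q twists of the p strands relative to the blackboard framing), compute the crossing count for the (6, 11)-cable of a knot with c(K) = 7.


Step 1: Each of the c(K) crossings of the companion diagram becomes p*p = p^2 crossings among the p parallel strands, and each of the |q| twists s_1 s_2 ... s_(p-1) adds (p-1) crossings.
  Crossings = p^2 * c(K) + (p-1)*|q|
Step 2: = 6^2 * 7 + (6-1)*11
Step 3: = 36*7 + 5*11
Step 4: = 252 + 55 = 307

307


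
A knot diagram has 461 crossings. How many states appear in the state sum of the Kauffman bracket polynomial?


Each crossing contributes 2 choices (A-smoothing or B-smoothing).
Total states = 2^461 = 5954262829429611647380060634218533145425030026750509549825967711687797048224955787888157087447151129073766576998532529631515456541611261952

5954262829429611647380060634218533145425030026750509549825967711687797048224955787888157087447151129073766576998532529631515456541611261952


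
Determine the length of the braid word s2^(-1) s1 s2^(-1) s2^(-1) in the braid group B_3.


The word length counts the number of generators (including inverses).
Listing each generator: s2^(-1), s1, s2^(-1), s2^(-1)
There are 4 generators in this braid word.

4


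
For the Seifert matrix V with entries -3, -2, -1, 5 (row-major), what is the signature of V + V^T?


Step 1: V + V^T = [[-6, -3], [-3, 10]]
Step 2: trace = 4, det = -69
Step 3: Discriminant = 4^2 - 4*(-69) = 292
Step 4: Eigenvalues: 10.544, -6.544
Step 5: Signature = (# positive eigenvalues) - (# negative eigenvalues) = 0

0


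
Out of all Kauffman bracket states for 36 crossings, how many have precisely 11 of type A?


We choose which 11 of 36 crossings get A-smoothings.
C(36, 11) = 36! / (11! * 25!)
= 600805296

600805296


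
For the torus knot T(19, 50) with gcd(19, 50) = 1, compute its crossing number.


For a torus knot T(p, q) with gcd(p,q)=1,
the crossing number is min(p*(q-1), q*(p-1)).
p*(q-1) = 19*49 = 931
q*(p-1) = 50*18 = 900
min(931, 900) = 900

900


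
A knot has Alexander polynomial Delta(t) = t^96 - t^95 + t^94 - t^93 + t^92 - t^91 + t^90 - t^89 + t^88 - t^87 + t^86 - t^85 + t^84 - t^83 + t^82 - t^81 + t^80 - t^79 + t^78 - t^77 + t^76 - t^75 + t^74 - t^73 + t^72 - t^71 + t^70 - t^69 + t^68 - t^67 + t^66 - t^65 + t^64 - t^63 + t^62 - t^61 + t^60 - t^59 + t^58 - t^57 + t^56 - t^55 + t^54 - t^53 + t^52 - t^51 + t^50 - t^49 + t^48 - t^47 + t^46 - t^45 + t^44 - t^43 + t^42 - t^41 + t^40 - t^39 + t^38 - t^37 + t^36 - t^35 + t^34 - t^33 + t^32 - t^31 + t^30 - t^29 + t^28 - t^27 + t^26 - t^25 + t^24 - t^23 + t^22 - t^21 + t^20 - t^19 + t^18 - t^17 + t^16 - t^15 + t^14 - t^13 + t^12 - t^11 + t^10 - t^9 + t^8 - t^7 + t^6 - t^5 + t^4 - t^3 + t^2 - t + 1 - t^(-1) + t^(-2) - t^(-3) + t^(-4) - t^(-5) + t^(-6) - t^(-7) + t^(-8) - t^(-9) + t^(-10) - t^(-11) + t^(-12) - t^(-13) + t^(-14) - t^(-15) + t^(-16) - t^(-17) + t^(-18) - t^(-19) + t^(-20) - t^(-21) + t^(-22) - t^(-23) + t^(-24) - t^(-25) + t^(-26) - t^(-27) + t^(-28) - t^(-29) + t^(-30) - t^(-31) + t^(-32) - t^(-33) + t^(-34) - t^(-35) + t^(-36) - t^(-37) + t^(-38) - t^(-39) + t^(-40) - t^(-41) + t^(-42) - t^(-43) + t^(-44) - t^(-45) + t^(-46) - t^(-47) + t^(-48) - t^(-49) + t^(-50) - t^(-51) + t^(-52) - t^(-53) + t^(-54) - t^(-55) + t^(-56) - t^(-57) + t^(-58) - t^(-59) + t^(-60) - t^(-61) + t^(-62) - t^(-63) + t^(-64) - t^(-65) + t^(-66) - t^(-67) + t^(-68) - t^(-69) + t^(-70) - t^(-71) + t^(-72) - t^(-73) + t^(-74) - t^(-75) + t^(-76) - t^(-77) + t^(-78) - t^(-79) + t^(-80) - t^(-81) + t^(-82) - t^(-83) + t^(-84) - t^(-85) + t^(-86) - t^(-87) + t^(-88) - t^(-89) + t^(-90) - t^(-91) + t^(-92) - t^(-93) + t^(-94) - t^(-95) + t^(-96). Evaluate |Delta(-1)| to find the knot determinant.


Step 1: The polynomial has 193 terms with alternating signs, exponents from 96 down to -96.
Step 2: Substitute t = -1. The i-th term has coefficient (-1)^i and exponent (m-i),
  so its value is (-1)^i * (-1)^(m-i) = (-1)^m = 1 for every i.
Step 3: All 193 terms equal 1, so Delta(-1) = 193 * (1) = 193
Step 4: |Delta(-1)| = 193

193


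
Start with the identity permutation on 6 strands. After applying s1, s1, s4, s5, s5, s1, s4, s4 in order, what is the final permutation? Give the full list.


Starting with identity [1, 2, 3, 4, 5, 6].
Apply generators in sequence:
  After s1: [2, 1, 3, 4, 5, 6]
  After s1: [1, 2, 3, 4, 5, 6]
  After s4: [1, 2, 3, 5, 4, 6]
  After s5: [1, 2, 3, 5, 6, 4]
  After s5: [1, 2, 3, 5, 4, 6]
  After s1: [2, 1, 3, 5, 4, 6]
  After s4: [2, 1, 3, 4, 5, 6]
  After s4: [2, 1, 3, 5, 4, 6]
Final permutation: [2, 1, 3, 5, 4, 6]

[2, 1, 3, 5, 4, 6]


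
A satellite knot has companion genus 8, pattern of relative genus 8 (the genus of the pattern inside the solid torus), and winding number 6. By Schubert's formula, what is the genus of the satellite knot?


Schubert: g(satellite) = g_rel(pattern) + |winding| * g(companion),
where g_rel(pattern) is the genus of the pattern relative to the solid torus.
= 8 + 6 * 8
= 8 + 48 = 56

56


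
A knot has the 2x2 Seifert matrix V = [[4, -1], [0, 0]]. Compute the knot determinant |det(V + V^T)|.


Step 1: Form V + V^T where V = [[4, -1], [0, 0]]
  V^T = [[4, 0], [-1, 0]]
  V + V^T = [[8, -1], [-1, 0]]
Step 2: det(V + V^T) = 8*0 - (-1)*(-1)
  = 0 - 1 = -1
Step 3: Knot determinant = |det(V + V^T)| = |-1| = 1

1
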